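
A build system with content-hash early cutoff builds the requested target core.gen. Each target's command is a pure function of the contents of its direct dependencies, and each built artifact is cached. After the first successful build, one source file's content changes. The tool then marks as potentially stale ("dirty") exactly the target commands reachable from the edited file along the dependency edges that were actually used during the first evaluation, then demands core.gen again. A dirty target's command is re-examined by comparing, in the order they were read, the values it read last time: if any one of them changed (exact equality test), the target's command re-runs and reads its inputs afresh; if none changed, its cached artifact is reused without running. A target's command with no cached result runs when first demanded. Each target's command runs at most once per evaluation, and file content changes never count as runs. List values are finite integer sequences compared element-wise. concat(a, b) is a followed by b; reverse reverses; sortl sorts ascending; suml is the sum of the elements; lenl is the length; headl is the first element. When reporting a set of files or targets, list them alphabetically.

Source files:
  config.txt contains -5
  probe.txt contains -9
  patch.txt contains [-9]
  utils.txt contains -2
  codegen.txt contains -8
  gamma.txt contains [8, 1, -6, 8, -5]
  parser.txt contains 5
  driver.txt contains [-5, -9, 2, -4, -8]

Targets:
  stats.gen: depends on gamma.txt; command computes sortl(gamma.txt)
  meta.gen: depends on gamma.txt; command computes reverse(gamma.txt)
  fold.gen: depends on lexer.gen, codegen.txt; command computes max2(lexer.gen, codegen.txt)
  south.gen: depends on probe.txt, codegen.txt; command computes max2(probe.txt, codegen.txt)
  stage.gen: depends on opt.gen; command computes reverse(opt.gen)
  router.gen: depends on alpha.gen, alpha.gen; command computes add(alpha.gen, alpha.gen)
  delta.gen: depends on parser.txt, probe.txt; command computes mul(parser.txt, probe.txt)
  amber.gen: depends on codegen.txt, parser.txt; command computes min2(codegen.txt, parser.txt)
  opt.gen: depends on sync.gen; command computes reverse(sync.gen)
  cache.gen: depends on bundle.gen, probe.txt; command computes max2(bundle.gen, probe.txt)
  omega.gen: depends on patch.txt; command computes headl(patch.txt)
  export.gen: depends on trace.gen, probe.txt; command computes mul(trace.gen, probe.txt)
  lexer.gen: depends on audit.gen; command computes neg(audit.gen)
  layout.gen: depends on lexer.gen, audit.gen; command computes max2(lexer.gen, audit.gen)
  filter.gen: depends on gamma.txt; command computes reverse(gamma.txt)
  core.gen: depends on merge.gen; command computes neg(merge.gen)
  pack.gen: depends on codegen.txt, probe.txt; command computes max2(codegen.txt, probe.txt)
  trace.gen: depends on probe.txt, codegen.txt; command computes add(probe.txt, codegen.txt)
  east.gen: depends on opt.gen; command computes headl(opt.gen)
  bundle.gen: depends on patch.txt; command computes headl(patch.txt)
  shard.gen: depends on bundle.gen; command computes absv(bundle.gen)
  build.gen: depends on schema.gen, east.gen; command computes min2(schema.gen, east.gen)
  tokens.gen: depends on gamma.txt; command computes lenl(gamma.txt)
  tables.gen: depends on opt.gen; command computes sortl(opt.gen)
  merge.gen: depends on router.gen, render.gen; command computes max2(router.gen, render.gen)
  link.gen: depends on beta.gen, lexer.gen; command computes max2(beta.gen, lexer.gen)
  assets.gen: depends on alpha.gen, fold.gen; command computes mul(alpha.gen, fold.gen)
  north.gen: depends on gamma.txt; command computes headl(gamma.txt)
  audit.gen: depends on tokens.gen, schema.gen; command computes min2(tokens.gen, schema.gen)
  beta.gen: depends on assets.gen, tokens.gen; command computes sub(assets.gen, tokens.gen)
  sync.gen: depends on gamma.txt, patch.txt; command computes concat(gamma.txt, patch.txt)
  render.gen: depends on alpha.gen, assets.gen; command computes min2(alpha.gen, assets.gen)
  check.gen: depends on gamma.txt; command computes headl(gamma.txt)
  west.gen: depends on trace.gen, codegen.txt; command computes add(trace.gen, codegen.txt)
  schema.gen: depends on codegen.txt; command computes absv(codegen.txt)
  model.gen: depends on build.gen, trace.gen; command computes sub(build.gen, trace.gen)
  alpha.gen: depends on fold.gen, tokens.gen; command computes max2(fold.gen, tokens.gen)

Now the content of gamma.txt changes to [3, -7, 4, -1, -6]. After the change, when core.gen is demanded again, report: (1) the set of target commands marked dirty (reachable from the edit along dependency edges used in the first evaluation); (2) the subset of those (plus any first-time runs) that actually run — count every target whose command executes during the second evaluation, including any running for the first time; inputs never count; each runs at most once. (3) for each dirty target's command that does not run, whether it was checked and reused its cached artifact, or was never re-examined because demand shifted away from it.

First evaluation (everything demanded from the output):
  schema.gen = absv(-8) = 8
  tokens.gen = lenl([8, 1, -6, 8, -5]) = 5
  audit.gen = min2(5, 8) = 5
  lexer.gen = neg(5) = -5
  fold.gen = max2(-5, -8) = -5
  alpha.gen = max2(-5, 5) = 5
  assets.gen = mul(5, -5) = -25
  render.gen = min2(5, -25) = -25
  router.gen = add(5, 5) = 10
  merge.gen = max2(10, -25) = 10
  core.gen = neg(10) = -10

Propagation after the edit:
  tokens.gen: runs — gamma.txt [8, 1, -6, 8, -5]->[3, -7, 4, -1, -6]; result 5 (same value as before).
  audit.gen: checked — values it read are unchanged (tokens.gen unchanged, schema.gen unchanged); reused cached 5 without running.
  lexer.gen: checked — values it read are unchanged (audit.gen unchanged); reused cached -5 without running.
  fold.gen: checked — values it read are unchanged (lexer.gen unchanged, codegen.txt unchanged); reused cached -5 without running.
  alpha.gen: checked — values it read are unchanged (fold.gen unchanged, tokens.gen unchanged); reused cached 5 without running.
  assets.gen: checked — values it read are unchanged (alpha.gen unchanged, fold.gen unchanged); reused cached -25 without running.
  render.gen: checked — values it read are unchanged (alpha.gen unchanged, assets.gen unchanged); reused cached -25 without running.
  router.gen: checked — values it read are unchanged (alpha.gen unchanged, alpha.gen unchanged); reused cached 10 without running.
  merge.gen: checked — values it read are unchanged (router.gen unchanged, render.gen unchanged); reused cached 10 without running.
  core.gen: checked — values it read are unchanged (merge.gen unchanged); reused cached -10 without running.

Key observation: the change is absorbed at tokens.gen — it re-runs but produces the same value, and the output's value is unchanged.

Marked dirty: alpha.gen, assets.gen, audit.gen, core.gen, fold.gen, lexer.gen, merge.gen, render.gen, router.gen, tokens.gen.
Target commands that run: tokens.gen — 1 in total.
Checked but reused from cache: alpha.gen, assets.gen, audit.gen, core.gen, fold.gen, lexer.gen, merge.gen, render.gen, router.gen.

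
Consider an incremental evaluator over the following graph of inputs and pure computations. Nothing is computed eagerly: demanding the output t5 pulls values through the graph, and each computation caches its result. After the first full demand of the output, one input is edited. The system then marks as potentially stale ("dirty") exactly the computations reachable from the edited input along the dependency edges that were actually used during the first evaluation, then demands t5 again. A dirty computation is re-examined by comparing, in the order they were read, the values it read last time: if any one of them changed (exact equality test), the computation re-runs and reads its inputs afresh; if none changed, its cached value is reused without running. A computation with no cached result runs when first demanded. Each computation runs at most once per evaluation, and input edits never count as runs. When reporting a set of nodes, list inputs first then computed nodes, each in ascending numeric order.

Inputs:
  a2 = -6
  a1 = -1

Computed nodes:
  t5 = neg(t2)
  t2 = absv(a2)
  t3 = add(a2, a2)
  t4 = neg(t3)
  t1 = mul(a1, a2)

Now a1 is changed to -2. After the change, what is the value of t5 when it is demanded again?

t5 now evaluates to -6.
The important point: nothing the output needs ever reads a1, so the edit is invisible to it.

Initial pass — values computed on the first demand:
  t2 = absv(-6) = 6
  t5 = neg(6) = -6

Second demand — change propagation:
  no demanded computation ever read a1, so the edit dirties nothing and nothing runs.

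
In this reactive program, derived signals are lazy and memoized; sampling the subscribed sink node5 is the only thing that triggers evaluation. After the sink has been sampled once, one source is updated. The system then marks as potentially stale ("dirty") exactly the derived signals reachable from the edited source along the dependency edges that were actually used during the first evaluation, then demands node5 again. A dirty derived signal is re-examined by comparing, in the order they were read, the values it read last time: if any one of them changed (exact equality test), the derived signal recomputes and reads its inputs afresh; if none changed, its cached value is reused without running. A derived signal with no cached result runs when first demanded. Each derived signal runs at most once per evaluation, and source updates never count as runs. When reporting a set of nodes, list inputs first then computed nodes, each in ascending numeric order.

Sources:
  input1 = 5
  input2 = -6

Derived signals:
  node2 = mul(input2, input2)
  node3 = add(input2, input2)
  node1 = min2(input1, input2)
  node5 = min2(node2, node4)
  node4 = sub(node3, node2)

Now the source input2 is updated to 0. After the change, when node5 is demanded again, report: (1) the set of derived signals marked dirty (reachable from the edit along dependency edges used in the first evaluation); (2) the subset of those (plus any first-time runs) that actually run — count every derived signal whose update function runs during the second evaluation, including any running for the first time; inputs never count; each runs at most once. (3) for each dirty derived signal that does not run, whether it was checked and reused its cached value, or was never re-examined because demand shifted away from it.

First demand of the output computes:
  node2 = mul(-6, -6) = 36
  node3 = add(-6, -6) = -12
  node4 = sub(-12, 36) = -48
  node5 = min2(36, -48) = -48

After the edit, cleaning proceeds:
  node2: a read changed (input2 -6->0; input2 -6->0) — executes, giving 0.
  node3: a read changed (input2 -6->0; input2 -6->0) — executes, giving 0.
  node4: a read changed (node3 -12->0; node2 36->0) — executes, giving 0.
  node5: a read changed (node2 36->0; node4 -48->0) — executes, giving 0.

The edit dirties: node2, node3, node4, node5.
4 derived signals run: node2, node3, node4, node5.
No dirty derived signal escaped a run.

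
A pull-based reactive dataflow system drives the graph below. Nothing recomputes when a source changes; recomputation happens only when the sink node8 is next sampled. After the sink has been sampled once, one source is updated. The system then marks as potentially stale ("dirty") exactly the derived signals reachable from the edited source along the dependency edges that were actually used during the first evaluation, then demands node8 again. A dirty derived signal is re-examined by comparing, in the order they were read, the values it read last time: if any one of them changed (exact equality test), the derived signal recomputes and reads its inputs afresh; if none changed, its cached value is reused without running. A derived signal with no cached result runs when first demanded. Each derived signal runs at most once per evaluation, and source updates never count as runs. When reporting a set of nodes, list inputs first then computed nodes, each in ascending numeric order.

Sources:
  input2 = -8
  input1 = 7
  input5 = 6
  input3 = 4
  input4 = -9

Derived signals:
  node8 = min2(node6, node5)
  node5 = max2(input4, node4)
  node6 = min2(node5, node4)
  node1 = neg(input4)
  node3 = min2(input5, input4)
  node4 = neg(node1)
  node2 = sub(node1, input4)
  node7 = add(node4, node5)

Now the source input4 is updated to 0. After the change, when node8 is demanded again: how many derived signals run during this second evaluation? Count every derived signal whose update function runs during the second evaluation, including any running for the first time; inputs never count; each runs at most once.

Derived signals that run: node1, node4, node5, node6, node8 — 5 in total.

First evaluation (everything demanded from the output):
  node1 = neg(-9) = 9
  node4 = neg(9) = -9
  node5 = max2(-9, -9) = -9
  node6 = min2(-9, -9) = -9
  node8 = min2(-9, -9) = -9

Propagation after the edit:
  node1: runs — input4 -9->0; result 0.
  node4: runs — node1 9->0; result 0.
  node5: runs — input4 -9->0; node4 -9->0; result 0.
  node6: runs — node5 -9->0; node4 -9->0; result 0.
  node8: runs — node6 -9->0; node5 -9->0; result 0.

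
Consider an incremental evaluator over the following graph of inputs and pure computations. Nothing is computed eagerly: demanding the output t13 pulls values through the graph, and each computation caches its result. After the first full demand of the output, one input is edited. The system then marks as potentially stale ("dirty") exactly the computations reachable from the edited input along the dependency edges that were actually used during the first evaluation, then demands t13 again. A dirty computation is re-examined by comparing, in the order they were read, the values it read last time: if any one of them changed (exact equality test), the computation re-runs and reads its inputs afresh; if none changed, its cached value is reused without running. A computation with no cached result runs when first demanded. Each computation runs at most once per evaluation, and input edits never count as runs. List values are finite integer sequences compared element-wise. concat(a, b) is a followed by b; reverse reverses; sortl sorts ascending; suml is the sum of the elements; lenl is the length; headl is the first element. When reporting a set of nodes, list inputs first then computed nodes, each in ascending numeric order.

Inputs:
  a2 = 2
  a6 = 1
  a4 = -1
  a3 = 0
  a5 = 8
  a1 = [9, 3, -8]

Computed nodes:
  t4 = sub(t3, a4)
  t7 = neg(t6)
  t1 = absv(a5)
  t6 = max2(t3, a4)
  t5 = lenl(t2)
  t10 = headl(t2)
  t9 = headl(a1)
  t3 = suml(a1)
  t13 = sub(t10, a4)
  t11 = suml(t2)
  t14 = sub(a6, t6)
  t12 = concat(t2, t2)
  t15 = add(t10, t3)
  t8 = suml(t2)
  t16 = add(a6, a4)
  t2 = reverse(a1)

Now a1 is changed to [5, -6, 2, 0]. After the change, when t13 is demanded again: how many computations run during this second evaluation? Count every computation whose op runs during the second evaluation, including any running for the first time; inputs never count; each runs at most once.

Run set: t2, t10, t13 (3 run).

Initial pass — values computed on the first demand:
  t2 = reverse([9, 3, -8]) = [-8, 3, 9]
  t10 = headl([-8, 3, 9]) = -8
  t13 = sub(-8, -1) = -7

Second demand — change propagation:
  t2: re-runs because a1 [9, 3, -8]->[5, -6, 2, 0]; new result [0, 2, -6, 5].
  t10: re-runs because t2 [-8, 3, 9]->[0, 2, -6, 5]; new result 0.
  t13: re-runs because t10 -8->0; new result 1.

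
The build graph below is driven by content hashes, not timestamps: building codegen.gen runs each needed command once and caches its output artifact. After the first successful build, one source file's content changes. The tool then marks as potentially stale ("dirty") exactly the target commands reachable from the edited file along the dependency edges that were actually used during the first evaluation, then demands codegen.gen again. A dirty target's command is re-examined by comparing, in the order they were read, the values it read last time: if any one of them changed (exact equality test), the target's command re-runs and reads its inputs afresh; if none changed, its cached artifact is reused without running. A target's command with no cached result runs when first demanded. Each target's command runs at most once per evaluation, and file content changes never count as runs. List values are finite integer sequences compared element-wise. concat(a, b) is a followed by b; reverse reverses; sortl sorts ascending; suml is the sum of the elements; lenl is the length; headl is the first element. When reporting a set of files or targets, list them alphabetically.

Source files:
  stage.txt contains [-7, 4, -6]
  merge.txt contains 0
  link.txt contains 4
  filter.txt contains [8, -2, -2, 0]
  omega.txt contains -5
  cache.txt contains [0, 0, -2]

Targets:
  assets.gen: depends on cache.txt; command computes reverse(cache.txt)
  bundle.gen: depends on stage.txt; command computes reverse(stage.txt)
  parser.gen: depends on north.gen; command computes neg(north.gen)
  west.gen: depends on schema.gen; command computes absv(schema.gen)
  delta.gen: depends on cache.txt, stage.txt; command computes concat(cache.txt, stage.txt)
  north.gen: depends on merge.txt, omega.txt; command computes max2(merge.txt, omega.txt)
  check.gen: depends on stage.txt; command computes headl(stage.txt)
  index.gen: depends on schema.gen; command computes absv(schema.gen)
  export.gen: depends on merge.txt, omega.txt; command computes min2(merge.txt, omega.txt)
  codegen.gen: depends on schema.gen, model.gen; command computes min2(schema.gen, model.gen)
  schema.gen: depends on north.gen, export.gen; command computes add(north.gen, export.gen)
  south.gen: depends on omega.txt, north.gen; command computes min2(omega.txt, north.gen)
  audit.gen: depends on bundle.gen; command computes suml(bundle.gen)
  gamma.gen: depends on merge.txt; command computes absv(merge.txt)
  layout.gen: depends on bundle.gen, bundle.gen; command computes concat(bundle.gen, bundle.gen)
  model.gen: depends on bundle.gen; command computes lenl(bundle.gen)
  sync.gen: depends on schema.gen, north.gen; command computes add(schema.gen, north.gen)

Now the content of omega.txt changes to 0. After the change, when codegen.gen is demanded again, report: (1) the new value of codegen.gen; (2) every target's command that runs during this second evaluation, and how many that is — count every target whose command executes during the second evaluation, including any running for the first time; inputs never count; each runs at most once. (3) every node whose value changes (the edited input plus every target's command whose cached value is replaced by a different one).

codegen.gen now evaluates to 0.
Run set: codegen.gen, export.gen, north.gen, schema.gen (4 run).
Changed values: codegen.gen, export.gen, omega.txt, schema.gen.

Initial pass — values computed on the first demand:
  bundle.gen = reverse([-7, 4, -6]) = [-6, 4, -7]
  export.gen = min2(0, -5) = -5
  model.gen = lenl([-6, 4, -7]) = 3
  north.gen = max2(0, -5) = 0
  schema.gen = add(0, -5) = -5
  codegen.gen = min2(-5, 3) = -5

Second demand — change propagation:
  export.gen: re-runs because omega.txt -5->0; new result 0.
  north.gen: re-runs because omega.txt -5->0; new result 0 (unchanged).
  schema.gen: re-runs because export.gen -5->0; new result 0.
  codegen.gen: re-runs because schema.gen -5->0; new result 0.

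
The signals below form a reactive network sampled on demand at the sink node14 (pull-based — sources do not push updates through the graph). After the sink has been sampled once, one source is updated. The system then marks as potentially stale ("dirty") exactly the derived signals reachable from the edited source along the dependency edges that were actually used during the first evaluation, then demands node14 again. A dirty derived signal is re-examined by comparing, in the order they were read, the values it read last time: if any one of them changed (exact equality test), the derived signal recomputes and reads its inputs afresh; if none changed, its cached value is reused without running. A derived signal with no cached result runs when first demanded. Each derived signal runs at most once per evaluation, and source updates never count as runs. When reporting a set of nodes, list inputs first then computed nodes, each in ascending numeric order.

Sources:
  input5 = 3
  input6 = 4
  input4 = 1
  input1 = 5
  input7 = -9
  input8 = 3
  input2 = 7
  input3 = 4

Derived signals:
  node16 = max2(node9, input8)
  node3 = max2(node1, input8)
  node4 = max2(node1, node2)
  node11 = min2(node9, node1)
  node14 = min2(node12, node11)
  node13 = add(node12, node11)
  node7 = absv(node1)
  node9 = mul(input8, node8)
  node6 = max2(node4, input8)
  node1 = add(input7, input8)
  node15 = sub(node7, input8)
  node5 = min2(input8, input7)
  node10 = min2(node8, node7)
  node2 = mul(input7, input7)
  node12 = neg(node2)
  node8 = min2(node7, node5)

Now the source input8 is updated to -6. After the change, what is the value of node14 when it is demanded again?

Initial pass — values computed on the first demand:
  node1 = add(-9, 3) = -6
  node2 = mul(-9, -9) = 81
  node5 = min2(3, -9) = -9
  node7 = absv(-6) = 6
  node8 = min2(6, -9) = -9
  node9 = mul(3, -9) = -27
  node11 = min2(-27, -6) = -27
  node12 = neg(81) = -81
  node14 = min2(-81, -27) = -81

Second demand — change propagation:
  node1: re-runs because input8 3->-6; new result -15.
  node5: re-runs because input8 3->-6; new result -9 (unchanged).
  node7: re-runs because node1 -6->-15; new result 15.
  node8: re-runs because node7 6->15; new result -9 (unchanged).
  node9: re-runs because input8 3->-6; new result 54.
  node11: re-runs because node9 -27->54; node1 -6->-15; new result -15.
  node14: re-runs because node11 -27->-15; new result -81 (unchanged).

node14 now evaluates to -81.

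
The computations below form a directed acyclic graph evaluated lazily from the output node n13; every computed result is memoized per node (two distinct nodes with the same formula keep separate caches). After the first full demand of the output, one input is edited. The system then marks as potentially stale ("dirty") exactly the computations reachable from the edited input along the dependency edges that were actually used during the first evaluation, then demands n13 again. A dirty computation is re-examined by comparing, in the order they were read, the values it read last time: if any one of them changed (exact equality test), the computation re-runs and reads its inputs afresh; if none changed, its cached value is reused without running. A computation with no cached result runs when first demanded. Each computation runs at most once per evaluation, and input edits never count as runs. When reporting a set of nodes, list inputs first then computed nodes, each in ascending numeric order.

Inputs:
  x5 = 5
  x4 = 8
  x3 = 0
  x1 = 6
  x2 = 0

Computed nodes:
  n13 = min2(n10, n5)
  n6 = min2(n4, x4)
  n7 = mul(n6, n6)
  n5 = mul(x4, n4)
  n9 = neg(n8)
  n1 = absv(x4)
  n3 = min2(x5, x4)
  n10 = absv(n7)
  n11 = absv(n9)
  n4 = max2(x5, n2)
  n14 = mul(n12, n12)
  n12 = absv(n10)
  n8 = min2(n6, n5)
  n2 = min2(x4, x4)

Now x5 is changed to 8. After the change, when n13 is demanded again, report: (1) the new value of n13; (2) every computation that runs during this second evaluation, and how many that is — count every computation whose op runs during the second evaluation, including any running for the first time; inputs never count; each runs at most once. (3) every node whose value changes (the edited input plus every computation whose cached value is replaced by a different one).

Demanding n13 again yields 64.
1 computations run: n4.
The nodes whose values change: x5.
Note the absorption at n4: it re-runs yet its value is the same, leaving the output's value untouched.

First demand of the output computes:
  n2 = min2(8, 8) = 8
  n4 = max2(5, 8) = 8
  n5 = mul(8, 8) = 64
  n6 = min2(8, 8) = 8
  n7 = mul(8, 8) = 64
  n10 = absv(64) = 64
  n13 = min2(64, 64) = 64

After the edit, cleaning proceeds:
  n4: a read changed (x5 5->8) — executes, giving 8 — identical to its old value.
  n5: dirty, but its reads are unchanged (x4 unchanged, n4 unchanged); cached 64 stands.
  n6: dirty, but its reads are unchanged (n4 unchanged, x4 unchanged); cached 8 stands.
  n7: dirty, but its reads are unchanged (n6 unchanged, n6 unchanged); cached 64 stands.
  n10: dirty, but its reads are unchanged (n7 unchanged); cached 64 stands.
  n13: dirty, but its reads are unchanged (n10 unchanged, n5 unchanged); cached 64 stands.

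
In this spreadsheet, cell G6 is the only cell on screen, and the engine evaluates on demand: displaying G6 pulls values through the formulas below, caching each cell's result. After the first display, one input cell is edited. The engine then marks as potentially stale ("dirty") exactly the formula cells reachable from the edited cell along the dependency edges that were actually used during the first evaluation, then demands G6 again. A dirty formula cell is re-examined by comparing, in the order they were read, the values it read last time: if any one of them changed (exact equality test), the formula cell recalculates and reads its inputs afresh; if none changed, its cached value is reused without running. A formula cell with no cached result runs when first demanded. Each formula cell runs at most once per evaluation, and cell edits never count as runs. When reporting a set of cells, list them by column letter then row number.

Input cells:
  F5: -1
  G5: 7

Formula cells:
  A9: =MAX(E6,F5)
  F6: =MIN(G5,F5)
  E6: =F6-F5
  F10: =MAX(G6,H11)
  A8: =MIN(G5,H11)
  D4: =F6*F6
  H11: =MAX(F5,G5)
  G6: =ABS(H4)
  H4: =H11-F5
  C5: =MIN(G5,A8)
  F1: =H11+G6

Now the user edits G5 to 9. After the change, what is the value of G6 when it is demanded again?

Initial pass — values computed on the first demand:
  H11 = MAX(-1, 7) = 7
  H4 = 7 - -1 = 8
  G6 = ABS(8) = 8

Second demand — change propagation:
  H11: re-runs because G5 7->9; new result 9.
  H4: re-runs because H11 7->9; new result 10.
  G6: re-runs because H4 8->10; new result 10.

G6 now evaluates to 10.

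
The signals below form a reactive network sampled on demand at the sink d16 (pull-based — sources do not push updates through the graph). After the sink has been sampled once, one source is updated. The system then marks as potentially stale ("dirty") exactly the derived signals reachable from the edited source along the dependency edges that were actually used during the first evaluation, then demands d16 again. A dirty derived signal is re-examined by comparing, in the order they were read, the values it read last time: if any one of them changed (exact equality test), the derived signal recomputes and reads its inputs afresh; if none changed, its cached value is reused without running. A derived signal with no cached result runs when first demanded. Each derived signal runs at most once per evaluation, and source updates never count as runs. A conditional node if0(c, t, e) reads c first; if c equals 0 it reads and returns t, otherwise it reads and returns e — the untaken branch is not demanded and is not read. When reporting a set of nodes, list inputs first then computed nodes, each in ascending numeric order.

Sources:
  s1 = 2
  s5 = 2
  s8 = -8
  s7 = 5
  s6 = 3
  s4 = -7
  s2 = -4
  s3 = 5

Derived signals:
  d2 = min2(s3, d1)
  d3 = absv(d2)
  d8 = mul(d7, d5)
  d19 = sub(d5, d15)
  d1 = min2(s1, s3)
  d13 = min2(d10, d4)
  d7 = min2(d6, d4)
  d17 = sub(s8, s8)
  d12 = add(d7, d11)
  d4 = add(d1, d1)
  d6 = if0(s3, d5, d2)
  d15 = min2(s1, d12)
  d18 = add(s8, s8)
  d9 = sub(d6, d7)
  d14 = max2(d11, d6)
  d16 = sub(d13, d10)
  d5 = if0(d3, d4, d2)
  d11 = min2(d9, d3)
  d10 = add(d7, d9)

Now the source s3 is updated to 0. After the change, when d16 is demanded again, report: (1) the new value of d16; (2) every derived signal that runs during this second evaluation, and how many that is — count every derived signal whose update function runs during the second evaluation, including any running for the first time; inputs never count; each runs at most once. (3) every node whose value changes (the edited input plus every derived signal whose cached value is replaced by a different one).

Initial pass — values computed on the first demand:
  d1 = min2(2, 5) = 2
  d2 = min2(5, 2) = 2
  d4 = add(2, 2) = 4
  d6 = if0(s3=5 -> else branch d2) = 2
  d7 = min2(2, 4) = 2
  d9 = sub(2, 2) = 0
  d10 = add(2, 0) = 2
  d13 = min2(2, 4) = 2
  d16 = sub(2, 2) = 0

Second demand — change propagation:
  d1: re-runs because s3 5->0; new result 0.
  d2: re-runs because s3 5->0; d1 2->0; new result 0.
  d3: newly demanded (no cache) — executes and yields 0.
  d4: re-runs because d1 2->0; d1 2->0; new result 0.
  d5: newly demanded (no cache) — executes and yields 0.
  d6: re-runs because s3 5->0; d2 2->0; new result 0.
  d7: re-runs because d6 2->0; d4 4->0; new result 0.
  d9: re-runs because d6 2->0; d7 2->0; new result 0 (unchanged).
  d10: re-runs because d7 2->0; new result 0.
  d13: re-runs because d10 2->0; d4 4->0; new result 0.
  d16: re-runs because d13 2->0; d10 2->0; new result 0 (unchanged).

The important point: the flipped condition pulls in fresh nodes; d3, d5 run for the first time.

d16 now evaluates to 0.
Run set: d1, d2, d3, d4, d5, d6, d7, d9, d10, d13, d16 (11 run).
Changed values: s3, d1, d2, d4, d6, d7, d10, d13.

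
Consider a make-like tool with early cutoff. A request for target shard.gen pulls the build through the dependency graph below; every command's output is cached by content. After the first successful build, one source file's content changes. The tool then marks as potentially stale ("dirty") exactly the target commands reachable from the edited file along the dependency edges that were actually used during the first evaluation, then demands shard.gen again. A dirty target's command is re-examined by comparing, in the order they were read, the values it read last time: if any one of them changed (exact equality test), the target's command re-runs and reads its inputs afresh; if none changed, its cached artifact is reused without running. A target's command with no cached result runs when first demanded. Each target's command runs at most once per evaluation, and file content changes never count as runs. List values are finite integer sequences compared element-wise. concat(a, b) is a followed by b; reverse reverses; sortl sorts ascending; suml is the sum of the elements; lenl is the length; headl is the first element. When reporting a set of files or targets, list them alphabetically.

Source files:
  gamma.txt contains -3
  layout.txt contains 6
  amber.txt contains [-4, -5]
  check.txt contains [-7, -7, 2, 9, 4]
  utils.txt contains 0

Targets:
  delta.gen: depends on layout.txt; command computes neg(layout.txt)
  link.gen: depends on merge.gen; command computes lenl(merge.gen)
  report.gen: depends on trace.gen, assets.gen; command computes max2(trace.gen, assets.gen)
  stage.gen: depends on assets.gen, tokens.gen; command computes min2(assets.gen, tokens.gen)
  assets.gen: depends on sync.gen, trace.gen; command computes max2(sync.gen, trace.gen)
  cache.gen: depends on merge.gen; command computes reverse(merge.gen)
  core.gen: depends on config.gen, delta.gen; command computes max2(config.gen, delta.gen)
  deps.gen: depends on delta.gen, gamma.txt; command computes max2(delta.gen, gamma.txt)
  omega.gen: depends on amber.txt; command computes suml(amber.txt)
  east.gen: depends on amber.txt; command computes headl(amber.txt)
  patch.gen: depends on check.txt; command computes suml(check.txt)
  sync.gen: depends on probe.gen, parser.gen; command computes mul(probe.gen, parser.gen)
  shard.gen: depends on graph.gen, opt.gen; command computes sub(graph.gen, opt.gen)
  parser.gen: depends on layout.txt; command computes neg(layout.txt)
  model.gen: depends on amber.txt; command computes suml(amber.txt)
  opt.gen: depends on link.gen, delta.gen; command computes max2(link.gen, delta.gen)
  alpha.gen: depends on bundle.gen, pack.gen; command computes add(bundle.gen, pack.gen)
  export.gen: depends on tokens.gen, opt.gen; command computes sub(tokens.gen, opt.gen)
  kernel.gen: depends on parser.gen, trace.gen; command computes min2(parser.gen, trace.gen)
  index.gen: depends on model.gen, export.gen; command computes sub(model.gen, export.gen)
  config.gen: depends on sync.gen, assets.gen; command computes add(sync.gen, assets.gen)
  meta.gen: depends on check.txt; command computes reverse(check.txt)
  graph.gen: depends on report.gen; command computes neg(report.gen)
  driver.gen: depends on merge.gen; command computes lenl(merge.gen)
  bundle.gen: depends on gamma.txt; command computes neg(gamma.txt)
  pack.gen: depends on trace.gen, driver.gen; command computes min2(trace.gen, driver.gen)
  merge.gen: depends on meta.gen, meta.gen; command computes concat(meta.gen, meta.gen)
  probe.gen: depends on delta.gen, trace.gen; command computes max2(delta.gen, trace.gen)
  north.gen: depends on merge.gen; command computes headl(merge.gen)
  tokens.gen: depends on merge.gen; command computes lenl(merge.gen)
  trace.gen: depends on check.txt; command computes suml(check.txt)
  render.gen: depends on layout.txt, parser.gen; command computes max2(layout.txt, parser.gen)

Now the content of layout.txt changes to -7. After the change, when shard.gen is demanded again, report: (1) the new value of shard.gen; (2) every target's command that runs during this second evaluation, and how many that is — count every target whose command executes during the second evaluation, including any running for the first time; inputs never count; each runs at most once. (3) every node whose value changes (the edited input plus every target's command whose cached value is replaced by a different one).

Demanding shard.gen again yields -59.
9 target commands run: assets.gen, delta.gen, graph.gen, opt.gen, parser.gen, probe.gen, report.gen, shard.gen, sync.gen.
The nodes whose values change: assets.gen, delta.gen, graph.gen, layout.txt, parser.gen, probe.gen, report.gen, shard.gen, sync.gen.

First demand of the output computes:
  delta.gen = neg(6) = -6
  meta.gen = reverse([-7, -7, 2, 9, 4]) = [4, 9, 2, -7, -7]
  merge.gen = concat([4, 9, 2, -7, -7], [4, 9, 2, -7, -7]) = [4, 9, 2, -7, -7, 4, 9, 2, -7, -7]
  link.gen = lenl([4, 9, 2, -7, -7, 4, 9, 2, -7, -7]) = 10
  opt.gen = max2(10, -6) = 10
  parser.gen = neg(6) = -6
  trace.gen = suml([-7, -7, 2, 9, 4]) = 1
  probe.gen = max2(-6, 1) = 1
  sync.gen = mul(1, -6) = -6
  assets.gen = max2(-6, 1) = 1
  report.gen = max2(1, 1) = 1
  graph.gen = neg(1) = -1
  shard.gen = sub(-1, 10) = -11

After the edit, cleaning proceeds:
  delta.gen: a read changed (layout.txt 6->-7) — executes, giving 7.
  opt.gen: a read changed (delta.gen -6->7) — executes, giving 10 — identical to its old value.
  parser.gen: a read changed (layout.txt 6->-7) — executes, giving 7.
  probe.gen: a read changed (delta.gen -6->7) — executes, giving 7.
  sync.gen: a read changed (probe.gen 1->7; parser.gen -6->7) — executes, giving 49.
  assets.gen: a read changed (sync.gen -6->49) — executes, giving 49.
  report.gen: a read changed (assets.gen 1->49) — executes, giving 49.
  graph.gen: a read changed (report.gen 1->49) — executes, giving -49.
  shard.gen: a read changed (graph.gen -1->-49) — executes, giving -59.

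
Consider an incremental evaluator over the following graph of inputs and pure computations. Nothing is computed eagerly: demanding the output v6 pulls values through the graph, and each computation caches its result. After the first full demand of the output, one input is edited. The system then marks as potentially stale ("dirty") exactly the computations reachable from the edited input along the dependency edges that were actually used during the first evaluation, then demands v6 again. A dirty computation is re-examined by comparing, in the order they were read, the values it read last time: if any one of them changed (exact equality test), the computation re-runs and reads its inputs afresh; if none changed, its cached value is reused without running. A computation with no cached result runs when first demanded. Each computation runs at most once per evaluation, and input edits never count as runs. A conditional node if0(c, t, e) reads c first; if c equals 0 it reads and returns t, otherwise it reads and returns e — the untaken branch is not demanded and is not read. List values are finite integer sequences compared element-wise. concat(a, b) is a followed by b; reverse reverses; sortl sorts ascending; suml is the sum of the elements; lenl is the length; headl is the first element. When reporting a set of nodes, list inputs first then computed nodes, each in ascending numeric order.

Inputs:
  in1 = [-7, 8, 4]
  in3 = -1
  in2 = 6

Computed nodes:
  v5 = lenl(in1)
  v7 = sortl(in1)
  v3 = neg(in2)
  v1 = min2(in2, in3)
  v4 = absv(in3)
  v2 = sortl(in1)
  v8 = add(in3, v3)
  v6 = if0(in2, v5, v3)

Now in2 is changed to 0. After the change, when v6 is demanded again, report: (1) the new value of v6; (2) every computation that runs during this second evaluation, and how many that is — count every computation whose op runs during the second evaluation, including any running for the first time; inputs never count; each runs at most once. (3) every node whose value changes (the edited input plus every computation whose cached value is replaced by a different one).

v6 now evaluates to 3.
Run set: v5, v6 (2 run).
Changed values: in2, v6.
The important point: the flipped condition redirects demand; v3 is left stale, never re-checked.

Initial pass — values computed on the first demand:
  v3 = neg(6) = -6
  v6 = if0(in2=6 -> else branch v3) = -6

Second demand — change propagation:
  v3: dirty yet unreached — the second evaluation never asks for it.
  v5: newly demanded (no cache) — executes and yields 3.
  v6: re-runs because in2 6->0; new result 3.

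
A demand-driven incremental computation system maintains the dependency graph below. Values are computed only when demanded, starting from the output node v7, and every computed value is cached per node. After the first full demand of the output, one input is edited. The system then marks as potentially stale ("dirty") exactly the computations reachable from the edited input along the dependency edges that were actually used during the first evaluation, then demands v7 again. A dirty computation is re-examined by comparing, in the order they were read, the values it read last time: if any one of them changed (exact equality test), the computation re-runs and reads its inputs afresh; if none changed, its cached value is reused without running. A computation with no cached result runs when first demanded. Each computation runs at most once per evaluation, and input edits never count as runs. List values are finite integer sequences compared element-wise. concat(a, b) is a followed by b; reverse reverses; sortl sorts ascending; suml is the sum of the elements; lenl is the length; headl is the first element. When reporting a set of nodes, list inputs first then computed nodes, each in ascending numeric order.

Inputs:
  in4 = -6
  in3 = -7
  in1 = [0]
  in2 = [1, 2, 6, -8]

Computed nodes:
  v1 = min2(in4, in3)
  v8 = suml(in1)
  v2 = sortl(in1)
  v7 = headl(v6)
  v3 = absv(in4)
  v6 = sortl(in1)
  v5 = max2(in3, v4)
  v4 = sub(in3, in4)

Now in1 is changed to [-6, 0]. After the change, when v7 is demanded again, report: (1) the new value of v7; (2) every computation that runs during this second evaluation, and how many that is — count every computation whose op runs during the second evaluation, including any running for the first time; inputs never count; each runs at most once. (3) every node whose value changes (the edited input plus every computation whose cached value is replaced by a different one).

New value of v7: -6.
Computations that run: v6, v7 — 2 in total.
Values that change: in1, v6, v7.

First evaluation (everything demanded from the output):
  v6 = sortl([0]) = [0]
  v7 = headl([0]) = 0

Propagation after the edit:
  v6: runs — in1 [0]->[-6, 0]; result [-6, 0].
  v7: runs — v6 [0]->[-6, 0]; result -6.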